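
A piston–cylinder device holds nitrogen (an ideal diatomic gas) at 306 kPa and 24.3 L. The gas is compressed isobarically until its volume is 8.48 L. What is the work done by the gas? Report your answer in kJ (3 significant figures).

W ≈ -4.84 kJ

Isobaric: W = P ΔV.
W = (306 kPa)(8.48 − 24.3 L) = (306)(-15.82) = -4841 J.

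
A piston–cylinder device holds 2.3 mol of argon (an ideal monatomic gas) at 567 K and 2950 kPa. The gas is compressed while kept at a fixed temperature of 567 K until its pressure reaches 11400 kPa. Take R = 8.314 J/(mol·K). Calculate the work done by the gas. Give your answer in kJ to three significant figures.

W ≈ -14.7 kJ

Isothermal process: W = nRT ln(V₂/V₁) = nRT ln(P₁/P₂).
W = (2.3)(8.314)(567) × ln(2950/11400)
  = 10842 × ln(0.2588) = 10842 × -1.352
W_by_gas = -14657 J.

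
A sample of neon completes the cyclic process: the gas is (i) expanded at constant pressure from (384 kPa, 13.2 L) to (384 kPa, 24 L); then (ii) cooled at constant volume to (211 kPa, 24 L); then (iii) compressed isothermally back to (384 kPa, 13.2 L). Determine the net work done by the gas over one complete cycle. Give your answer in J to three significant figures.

Leg (i): W = PΔV = (384)(24 − 13.2) = 4147 J.
Leg (ii): W = 0.
Leg (iii): W = PᵢVᵢ ln(V_f/Vᵢ) = (5064) ln(13.2/24) = -3027 J.
W_net = 4147 − 3027 = 1120 J.

W_net ≈ 1120 J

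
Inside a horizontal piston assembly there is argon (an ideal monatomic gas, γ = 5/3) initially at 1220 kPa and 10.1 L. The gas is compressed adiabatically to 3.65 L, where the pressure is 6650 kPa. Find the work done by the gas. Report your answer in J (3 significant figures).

Adiabatic: W = (P₁V₁ − P₂V₂)/(γ − 1) with γ = 5/3.
P₁V₁ = 12322 J, P₂V₂ = 24272 J.
W = (12322 − 24272) / 0.6667 = -17926 J.

W ≈ -17900 J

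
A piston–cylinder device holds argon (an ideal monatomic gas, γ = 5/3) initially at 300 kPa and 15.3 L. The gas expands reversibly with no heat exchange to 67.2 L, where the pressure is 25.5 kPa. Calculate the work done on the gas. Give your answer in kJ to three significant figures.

Adiabatic: W = (P₁V₁ − P₂V₂)/(γ − 1) with γ = 5/3.
P₁V₁ = 4590 J, P₂V₂ = 1714 J.
W = (4590 − 1714) / 0.6667 = 4315 J.
Work on gas = −W_by = -4315 J.

W ≈ -4.31 kJ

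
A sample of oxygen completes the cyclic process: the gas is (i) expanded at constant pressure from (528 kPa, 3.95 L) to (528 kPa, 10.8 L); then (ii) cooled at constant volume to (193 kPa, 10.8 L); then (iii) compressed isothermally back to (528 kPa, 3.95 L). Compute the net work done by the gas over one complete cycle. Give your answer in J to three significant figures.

Leg (i): W = PΔV = (528)(10.8 − 3.95) = 3617 J.
Leg (ii): W = 0.
Leg (iii): W = PᵢVᵢ ln(V_f/Vᵢ) = (2084) ln(3.95/10.8) = -2097 J.
W_net = 3617 − 2097 = 1520 J.

W_net ≈ 1520 J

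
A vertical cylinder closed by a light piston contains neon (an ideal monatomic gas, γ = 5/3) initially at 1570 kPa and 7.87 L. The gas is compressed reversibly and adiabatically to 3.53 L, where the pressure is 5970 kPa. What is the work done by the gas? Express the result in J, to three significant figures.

Adiabatic: W = (P₁V₁ − P₂V₂)/(γ − 1) with γ = 5/3.
P₁V₁ = 12356 J, P₂V₂ = 21074 J.
W = (12356 − 21074) / 0.6667 = -13077 J.

W ≈ -13100 J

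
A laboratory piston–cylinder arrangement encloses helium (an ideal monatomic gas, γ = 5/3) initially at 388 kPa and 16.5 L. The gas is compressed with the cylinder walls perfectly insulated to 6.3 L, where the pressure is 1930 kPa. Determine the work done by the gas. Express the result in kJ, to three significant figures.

Adiabatic: W = (P₁V₁ − P₂V₂)/(γ − 1) with γ = 5/3.
P₁V₁ = 6402 J, P₂V₂ = 12159 J.
W = (6402 − 12159) / 0.6667 = -8635 J.

W ≈ -8.64 kJ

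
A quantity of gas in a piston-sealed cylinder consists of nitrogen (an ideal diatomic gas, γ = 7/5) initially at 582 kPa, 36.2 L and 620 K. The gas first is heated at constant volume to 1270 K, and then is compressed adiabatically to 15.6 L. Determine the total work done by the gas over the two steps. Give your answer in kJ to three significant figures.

W_total ≈ -43.2 kJ

Step 1 (isochoric): W = 0 (constant volume).
After step 1: P = 1192 kPa (V unchanged).
Step 2 (adiabatic): W = (P₁V₁ − P₂V₂)/(γ−1) = (43156 − 60433)/0.4 = -43193 J.
W_total = 0 − 43193 = -43193 J.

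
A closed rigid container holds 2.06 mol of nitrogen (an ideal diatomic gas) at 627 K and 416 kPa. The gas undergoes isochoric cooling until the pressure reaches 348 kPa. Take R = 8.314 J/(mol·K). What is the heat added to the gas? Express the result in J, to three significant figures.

Constant volume ⇒ W = 0, so Q = ΔU = nCᵥΔT with Cᵥ = 5R/2 = 20.79 J/(mol·K).
At constant V, T₂/T₁ = P₂/P₁ ⇒ ΔT = T₁(P₂/P₁ − 1) = 627·(348/416 − 1) = -102.5 K.
ΔU = (2.06)(20.79)(-102.5) = -4388 J.

Q ≈ -4390 J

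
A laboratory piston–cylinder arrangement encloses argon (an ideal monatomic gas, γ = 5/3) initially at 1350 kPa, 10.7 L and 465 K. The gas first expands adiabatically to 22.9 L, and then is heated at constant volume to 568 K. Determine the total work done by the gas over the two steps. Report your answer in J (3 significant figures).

Step 1 (adiabatic): W = (P₁V₁ − P₂V₂)/(γ−1) = (14445 − 8698)/0.667 = 8621 J.
Step 2 (isochoric): W = 0 (constant volume).
W_total = 8621 + 0 = 8621 J.

W_total ≈ 8620 J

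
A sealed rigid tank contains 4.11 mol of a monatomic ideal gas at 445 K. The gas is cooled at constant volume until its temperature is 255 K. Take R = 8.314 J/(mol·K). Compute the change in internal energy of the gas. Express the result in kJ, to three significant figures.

ΔU ≈ -9.74 kJ

Constant volume ⇒ W = 0, so Q = ΔU = nCᵥΔT with Cᵥ = 3R/2 = 12.47 J/(mol·K).
ΔU = (4.11)(12.47)(255 − 445) = -9739 J.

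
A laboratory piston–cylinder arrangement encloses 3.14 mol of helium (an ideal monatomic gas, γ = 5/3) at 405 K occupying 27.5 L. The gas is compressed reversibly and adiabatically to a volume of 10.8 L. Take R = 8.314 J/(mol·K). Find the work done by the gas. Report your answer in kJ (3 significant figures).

W ≈ -13.7 kJ

Adiabatic: TV^(γ−1) = const with γ = 5/3.
T₂ = T₁ (V₁/V₂)^(γ−1) = 405 × (27.5/10.8)^0.667 = 405 × 1.865 = 755.2 K.
W_by = nCᵥ(T₁ − T₂) = (3.14)(12.47)(405 − 755.2) = -13713 J.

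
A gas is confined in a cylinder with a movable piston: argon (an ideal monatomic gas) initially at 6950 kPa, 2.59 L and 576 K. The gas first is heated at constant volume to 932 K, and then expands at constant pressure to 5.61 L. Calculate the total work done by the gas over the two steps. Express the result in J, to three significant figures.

W_total ≈ 34000 J

Step 1 (isochoric): W = 0 (constant volume).
After step 1: P = 11245 kPa (V unchanged).
Step 2 (isobaric): W = PΔV = (11245 kPa)(5.61 − 2.59 L) = 33961 J.
W_total = 0 + 33961 = 33961 J.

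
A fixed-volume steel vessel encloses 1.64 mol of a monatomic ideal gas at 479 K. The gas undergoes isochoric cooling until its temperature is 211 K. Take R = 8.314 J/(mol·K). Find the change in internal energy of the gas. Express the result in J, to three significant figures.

ΔU ≈ -5480 J

Constant volume ⇒ W = 0, so Q = ΔU = nCᵥΔT with Cᵥ = 3R/2 = 12.47 J/(mol·K).
ΔU = (1.64)(12.47)(211 − 479) = -5481 J.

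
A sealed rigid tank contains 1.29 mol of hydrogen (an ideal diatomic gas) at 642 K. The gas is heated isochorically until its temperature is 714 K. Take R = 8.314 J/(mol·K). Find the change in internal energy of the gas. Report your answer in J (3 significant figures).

ΔU ≈ 1930 J

Constant volume ⇒ W = 0, so Q = ΔU = nCᵥΔT with Cᵥ = 5R/2 = 20.79 J/(mol·K).
ΔU = (1.29)(20.79)(714 − 642) = 1931 J.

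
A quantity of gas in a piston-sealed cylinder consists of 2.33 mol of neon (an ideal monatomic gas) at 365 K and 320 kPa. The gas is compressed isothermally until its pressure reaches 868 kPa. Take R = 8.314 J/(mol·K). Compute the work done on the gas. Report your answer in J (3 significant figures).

W ≈ 7060 J

Isothermal process: W = nRT ln(V₂/V₁) = nRT ln(P₁/P₂).
W = (2.33)(8.314)(365) × ln(320/868)
  = 7071 × ln(0.3687) = 7071 × -0.9979
W_by_gas = -7056 J; work on gas = −W_by = 7056 J.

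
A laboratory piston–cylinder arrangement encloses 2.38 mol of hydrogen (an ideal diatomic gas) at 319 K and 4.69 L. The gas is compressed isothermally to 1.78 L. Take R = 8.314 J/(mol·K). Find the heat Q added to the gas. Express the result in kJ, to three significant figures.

Q ≈ -6.12 kJ

Isothermal ⇒ ΔU = 0, so Q = W = nRT ln(V₂/V₁).
Q = (2.38)(8.314)(319) ln(1.78/4.69) = 6312 × -0.9688 = -6115 J.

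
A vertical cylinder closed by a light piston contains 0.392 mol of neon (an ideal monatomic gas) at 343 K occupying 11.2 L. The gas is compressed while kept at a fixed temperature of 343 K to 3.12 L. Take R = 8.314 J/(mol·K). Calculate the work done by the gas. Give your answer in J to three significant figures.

Isothermal: W = nRT ln(V₂/V₁).
W = (0.392)(8.314)(343) × ln(3.12/11.2)
  = 1118 × -1.278
W_by_gas = -1429 J.

W ≈ -1430 J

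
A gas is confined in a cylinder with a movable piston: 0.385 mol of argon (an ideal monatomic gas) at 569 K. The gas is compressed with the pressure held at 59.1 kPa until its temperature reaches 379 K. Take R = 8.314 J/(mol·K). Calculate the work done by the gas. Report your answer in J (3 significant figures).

Isobaric: W = P ΔV = nR ΔT.
W = (0.385)(8.314)(379 − 569) = -608.2 J.

W ≈ -608 J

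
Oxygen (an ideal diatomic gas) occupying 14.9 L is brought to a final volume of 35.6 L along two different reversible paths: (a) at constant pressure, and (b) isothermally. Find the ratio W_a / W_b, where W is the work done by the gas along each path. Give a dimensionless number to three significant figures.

Path (a) isobaric: W = P₁(V₂ − V₁) → W_a/(P₁V₁) = 1.389.
Path (b) isothermal: W = P₁V₁ ln(V₂/V₁) → W_b/(P₁V₁) = 0.871.
W_a / W_b = 1.389 / 0.871 = 1.595.

W_a / W_b ≈ 1.60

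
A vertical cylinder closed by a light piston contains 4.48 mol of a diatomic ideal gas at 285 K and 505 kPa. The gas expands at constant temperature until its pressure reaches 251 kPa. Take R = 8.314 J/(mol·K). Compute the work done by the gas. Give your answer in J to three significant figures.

W ≈ 7420 J

Isothermal process: W = nRT ln(V₂/V₁) = nRT ln(P₁/P₂).
W = (4.48)(8.314)(285) × ln(505/251)
  = 10615 × ln(2.012) = 10615 × 0.6991
W_by_gas = 7421 J.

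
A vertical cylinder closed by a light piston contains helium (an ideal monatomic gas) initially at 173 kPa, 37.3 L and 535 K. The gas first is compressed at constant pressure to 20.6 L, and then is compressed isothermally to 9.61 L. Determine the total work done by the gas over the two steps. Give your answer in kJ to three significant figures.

W_total ≈ -5.61 kJ

Step 1 (isobaric): W = PΔV = (173 kPa)(20.6 − 37.3 L) = -2889 J.
After step 1: P = 173 kPa, V = 20.6 L, T = 295.5 K.
Step 2 (isothermal): W = P₁V₁ ln(V₂/V₁) = (3564) ln(9.61/20.6) = -2717 J.
W_total = -2889 − 2717 = -5606 J.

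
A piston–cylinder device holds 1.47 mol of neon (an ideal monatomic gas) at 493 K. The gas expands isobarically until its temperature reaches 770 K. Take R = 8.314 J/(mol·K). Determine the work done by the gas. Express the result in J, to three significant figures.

W ≈ 3390 J

Isobaric: W = P ΔV = nR ΔT.
W = (1.47)(8.314)(770 − 493) = 3385 J.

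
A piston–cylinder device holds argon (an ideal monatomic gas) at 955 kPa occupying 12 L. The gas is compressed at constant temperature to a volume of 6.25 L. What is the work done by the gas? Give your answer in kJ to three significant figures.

W ≈ -7.48 kJ

Isothermal: W = nRT ln(V₂/V₁) = P₁V₁ ln(V₂/V₁).
P₁V₁ = (955 kPa)(12 L) = 11460 J.
W = 11460 × ln(6.25/12) = 11460 × -0.6523
W_by_gas = -7476 J.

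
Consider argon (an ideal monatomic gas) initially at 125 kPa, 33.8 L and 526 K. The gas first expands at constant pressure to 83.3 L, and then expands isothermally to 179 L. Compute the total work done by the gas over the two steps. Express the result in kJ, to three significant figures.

W_total ≈ 14.2 kJ

Step 1 (isobaric): W = PΔV = (125 kPa)(83.3 − 33.8 L) = 6188 J.
After step 1: P = 125 kPa, V = 83.3 L, T = 1296 K.
Step 2 (isothermal): W = P₁V₁ ln(V₂/V₁) = (10412) ln(179/83.3) = 7965 J.
W_total = 6188 + 7965 = 14152 J.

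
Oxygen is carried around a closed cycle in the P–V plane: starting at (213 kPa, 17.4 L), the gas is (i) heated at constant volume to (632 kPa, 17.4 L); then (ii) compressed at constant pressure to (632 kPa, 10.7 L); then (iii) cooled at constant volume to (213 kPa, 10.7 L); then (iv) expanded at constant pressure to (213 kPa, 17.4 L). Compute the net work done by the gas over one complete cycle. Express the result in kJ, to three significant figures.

W_net ≈ -2.81 kJ

Constant-volume legs do no work.
W(ii) = (632)(10.7 − 17.4) = -4234 J; W(iv) = (213)(17.4 − 10.7) = 1427 J.
W_net = -4234 + 1427 = -2807 J (the counter-clockwise enclosed area).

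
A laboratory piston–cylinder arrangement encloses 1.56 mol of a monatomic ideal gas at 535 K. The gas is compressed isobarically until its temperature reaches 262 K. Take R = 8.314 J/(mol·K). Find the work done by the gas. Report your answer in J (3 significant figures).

W ≈ -3540 J

Isobaric: W = P ΔV = nR ΔT.
W = (1.56)(8.314)(262 − 535) = -3541 J.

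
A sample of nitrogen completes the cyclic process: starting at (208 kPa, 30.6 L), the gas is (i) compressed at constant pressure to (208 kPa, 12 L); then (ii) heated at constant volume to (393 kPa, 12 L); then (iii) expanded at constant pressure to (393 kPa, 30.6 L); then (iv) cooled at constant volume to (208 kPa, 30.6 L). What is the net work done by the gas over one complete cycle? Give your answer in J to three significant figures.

W_net ≈ 3440 J

Constant-volume legs do no work.
W(i) = (208)(12 − 30.6) = -3869 J; W(iii) = (393)(30.6 − 12) = 7310 J.
W_net = -3869 + 7310 = 3441 J (the clockwise enclosed area).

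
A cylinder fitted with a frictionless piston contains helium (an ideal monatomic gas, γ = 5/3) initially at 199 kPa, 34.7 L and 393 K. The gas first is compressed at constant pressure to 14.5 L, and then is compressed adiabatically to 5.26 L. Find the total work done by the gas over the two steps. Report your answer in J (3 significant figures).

W_total ≈ -8200 J

Step 1 (isobaric): W = PΔV = (199 kPa)(14.5 − 34.7 L) = -4020 J.
After step 1: P = 199 kPa, V = 14.5 L, T = 164.2 K.
Step 2 (adiabatic): W = (P₁V₁ − P₂V₂)/(γ−1) = (2886 − 5673)/0.667 = -4181 J.
W_total = -4020 − 4181 = -8201 J.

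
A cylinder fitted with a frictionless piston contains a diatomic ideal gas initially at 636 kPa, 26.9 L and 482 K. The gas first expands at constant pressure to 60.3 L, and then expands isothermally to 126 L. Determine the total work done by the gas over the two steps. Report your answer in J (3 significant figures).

Step 1 (isobaric): W = PΔV = (636 kPa)(60.3 − 26.9 L) = 21242 J.
After step 1: P = 636 kPa, V = 60.3 L, T = 1080 K.
Step 2 (isothermal): W = P₁V₁ ln(V₂/V₁) = (38351) ln(126/60.3) = 28263 J.
W_total = 21242 + 28263 = 49505 J.

W_total ≈ 49500 J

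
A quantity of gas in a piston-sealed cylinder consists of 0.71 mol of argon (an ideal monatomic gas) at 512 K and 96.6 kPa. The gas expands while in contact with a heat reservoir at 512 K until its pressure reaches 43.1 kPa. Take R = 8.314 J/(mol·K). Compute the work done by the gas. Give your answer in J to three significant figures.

Isothermal process: W = nRT ln(V₂/V₁) = nRT ln(P₁/P₂).
W = (0.71)(8.314)(512) × ln(96.6/43.1)
  = 3022 × ln(2.241) = 3022 × 0.8071
W_by_gas = 2439 J.

W ≈ 2440 J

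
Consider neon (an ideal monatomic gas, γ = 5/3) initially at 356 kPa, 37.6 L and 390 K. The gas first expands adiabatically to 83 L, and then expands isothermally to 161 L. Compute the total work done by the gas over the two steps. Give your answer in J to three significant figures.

W_total ≈ 13500 J

Step 1 (adiabatic): W = (P₁V₁ − P₂V₂)/(γ−1) = (13386 − 7895)/0.667 = 8235 J.
After step 1: P = 95.13 kPa, V = 83 L, T = 230 K.
Step 2 (isothermal): W = P₁V₁ ln(V₂/V₁) = (7895) ln(161/83) = 5231 J.
W_total = 8235 + 5231 = 13466 J.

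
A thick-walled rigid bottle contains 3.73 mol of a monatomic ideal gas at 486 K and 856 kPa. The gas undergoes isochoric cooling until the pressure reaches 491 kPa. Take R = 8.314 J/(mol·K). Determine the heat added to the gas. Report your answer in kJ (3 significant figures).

Q ≈ -9.64 kJ

Constant volume ⇒ W = 0, so Q = ΔU = nCᵥΔT with Cᵥ = 3R/2 = 12.47 J/(mol·K).
At constant V, T₂/T₁ = P₂/P₁ ⇒ ΔT = T₁(P₂/P₁ − 1) = 486·(491/856 − 1) = -207.2 K.
ΔU = (3.73)(12.47)(-207.2) = -9640 J.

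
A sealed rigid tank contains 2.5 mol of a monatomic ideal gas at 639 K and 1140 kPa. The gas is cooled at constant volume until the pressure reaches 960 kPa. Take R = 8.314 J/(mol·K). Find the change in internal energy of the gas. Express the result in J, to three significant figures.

ΔU ≈ -3150 J

Constant volume ⇒ W = 0, so Q = ΔU = nCᵥΔT with Cᵥ = 3R/2 = 12.47 J/(mol·K).
At constant V, T₂/T₁ = P₂/P₁ ⇒ ΔT = T₁(P₂/P₁ − 1) = 639·(960/1140 − 1) = -100.9 K.
ΔU = (2.5)(12.47)(-100.9) = -3146 J.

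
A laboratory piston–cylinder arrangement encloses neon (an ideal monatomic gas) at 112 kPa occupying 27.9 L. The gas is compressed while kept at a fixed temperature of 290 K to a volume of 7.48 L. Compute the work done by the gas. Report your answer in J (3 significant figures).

W ≈ -4110 J

Isothermal: W = nRT ln(V₂/V₁) = P₁V₁ ln(V₂/V₁).
P₁V₁ = (112 kPa)(27.9 L) = 3125 J.
W = 3125 × ln(7.48/27.9) = 3125 × -1.316
W_by_gas = -4113 J.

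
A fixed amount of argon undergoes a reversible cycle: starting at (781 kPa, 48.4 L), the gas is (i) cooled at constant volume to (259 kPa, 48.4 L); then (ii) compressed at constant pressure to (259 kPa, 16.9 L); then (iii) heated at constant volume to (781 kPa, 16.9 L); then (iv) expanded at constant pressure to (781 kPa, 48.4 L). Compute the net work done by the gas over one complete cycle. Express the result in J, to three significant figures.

Constant-volume legs do no work.
W(ii) = (259)(16.9 − 48.4) = -8158 J; W(iv) = (781)(48.4 − 16.9) = 24602 J.
W_net = -8158 + 24602 = 16443 J (the clockwise enclosed area).

W_net ≈ 16400 J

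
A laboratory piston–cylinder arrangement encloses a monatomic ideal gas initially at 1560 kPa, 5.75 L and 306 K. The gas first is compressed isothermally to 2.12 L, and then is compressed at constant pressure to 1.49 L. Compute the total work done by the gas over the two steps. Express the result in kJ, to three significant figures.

W_total ≈ -11.6 kJ

Step 1 (isothermal): W = P₁V₁ ln(V₂/V₁) = (8970) ln(2.12/5.75) = -8950 J.
After step 1: P = 4231 kPa, V = 2.12 L, T = 306 K.
Step 2 (isobaric): W = PΔV = (4231 kPa)(1.49 − 2.12 L) = -2666 J.
W_total = -8950 − 2666 = -11616 J.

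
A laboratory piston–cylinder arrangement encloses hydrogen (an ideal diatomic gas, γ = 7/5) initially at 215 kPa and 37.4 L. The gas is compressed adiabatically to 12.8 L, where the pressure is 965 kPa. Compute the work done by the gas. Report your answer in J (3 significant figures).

Adiabatic: W = (P₁V₁ − P₂V₂)/(γ − 1) with γ = 7/5.
P₁V₁ = 8041 J, P₂V₂ = 12352 J.
W = (8041 − 12352) / 0.4 = -10778 J.

W ≈ -10800 J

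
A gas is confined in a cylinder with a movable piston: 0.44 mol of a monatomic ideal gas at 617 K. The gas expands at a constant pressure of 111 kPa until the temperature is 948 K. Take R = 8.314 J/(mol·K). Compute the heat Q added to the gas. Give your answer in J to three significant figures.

Isobaric: W = nRΔT = (0.44)(8.314)(331) = 1211 J.
ΔU = nCᵥΔT with Cᵥ = 3R/2: ΔU = (0.44)(12.47)(331) = 1816 J.
Q = ΔU + W = 1816 + 1211 = 3027 J.

Q ≈ 3030 J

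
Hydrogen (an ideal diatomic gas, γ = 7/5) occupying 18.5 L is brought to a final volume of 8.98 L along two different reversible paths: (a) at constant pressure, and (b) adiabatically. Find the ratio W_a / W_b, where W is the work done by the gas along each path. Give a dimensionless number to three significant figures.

Path (a) isobaric: W = P₁(V₂ − V₁) → W_a/(P₁V₁) = -0.5146.
Path (b) adiabatic: W = P₁V₁(1 − (V₁/V₂)^(γ−1))/(γ−1) → W_b/(P₁V₁) = -0.8381.
W_a / W_b = -0.5146 / -0.8381 = 0.614.

W_a / W_b ≈ 0.614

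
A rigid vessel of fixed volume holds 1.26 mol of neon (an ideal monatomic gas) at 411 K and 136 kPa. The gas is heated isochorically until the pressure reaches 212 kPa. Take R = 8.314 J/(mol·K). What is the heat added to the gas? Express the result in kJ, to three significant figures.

Q ≈ 3.61 kJ

Constant volume ⇒ W = 0, so Q = ΔU = nCᵥΔT with Cᵥ = 3R/2 = 12.47 J/(mol·K).
At constant V, T₂/T₁ = P₂/P₁ ⇒ ΔT = T₁(P₂/P₁ − 1) = 411·(212/136 − 1) = 229.7 K.
ΔU = (1.26)(12.47)(229.7) = 3609 J.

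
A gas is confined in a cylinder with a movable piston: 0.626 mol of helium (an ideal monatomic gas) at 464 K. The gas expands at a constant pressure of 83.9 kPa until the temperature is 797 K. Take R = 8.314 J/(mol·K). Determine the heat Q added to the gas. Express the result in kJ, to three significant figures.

Isobaric: W = nRΔT = (0.626)(8.314)(333) = 1733 J.
ΔU = nCᵥΔT with Cᵥ = 3R/2: ΔU = (0.626)(12.47)(333) = 2600 J.
Q = ΔU + W = 2600 + 1733 = 4333 J.

Q ≈ 4.33 kJ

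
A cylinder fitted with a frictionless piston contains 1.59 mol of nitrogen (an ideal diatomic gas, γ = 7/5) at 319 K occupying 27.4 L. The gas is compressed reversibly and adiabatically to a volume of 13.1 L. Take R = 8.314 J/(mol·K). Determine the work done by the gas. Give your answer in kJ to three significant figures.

W ≈ -3.62 kJ

Adiabatic: TV^(γ−1) = const with γ = 7/5.
T₂ = T₁ (V₁/V₂)^(γ−1) = 319 × (27.4/13.1)^0.4 = 319 × 1.343 = 428.5 K.
W_by = nCᵥ(T₁ − T₂) = (1.59)(20.79)(319 − 428.5) = -3620 J.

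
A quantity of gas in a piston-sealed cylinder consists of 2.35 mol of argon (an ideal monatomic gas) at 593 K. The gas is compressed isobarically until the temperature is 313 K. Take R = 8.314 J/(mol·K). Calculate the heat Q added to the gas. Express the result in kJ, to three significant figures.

Isobaric: W = nRΔT = (2.35)(8.314)(-280) = -5471 J.
ΔU = nCᵥΔT with Cᵥ = 3R/2: ΔU = (2.35)(12.47)(-280) = -8206 J.
Q = ΔU + W = -8206 − 5471 = -13677 J.

Q ≈ -13.7 kJ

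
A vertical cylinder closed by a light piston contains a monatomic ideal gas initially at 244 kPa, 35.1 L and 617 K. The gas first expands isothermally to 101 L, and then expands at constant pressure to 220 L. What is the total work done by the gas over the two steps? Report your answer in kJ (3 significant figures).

W_total ≈ 19.1 kJ

Step 1 (isothermal): W = P₁V₁ ln(V₂/V₁) = (8564) ln(101/35.1) = 9052 J.
After step 1: P = 84.8 kPa, V = 101 L, T = 617 K.
Step 2 (isobaric): W = PΔV = (84.8 kPa)(220 − 101 L) = 10091 J.
W_total = 9052 + 10091 = 19143 J.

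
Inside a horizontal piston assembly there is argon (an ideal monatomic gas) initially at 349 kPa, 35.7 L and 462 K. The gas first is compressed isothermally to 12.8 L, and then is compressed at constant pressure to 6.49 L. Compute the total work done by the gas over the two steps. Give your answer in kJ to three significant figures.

W_total ≈ -18.9 kJ

Step 1 (isothermal): W = P₁V₁ ln(V₂/V₁) = (12459) ln(12.8/35.7) = -12780 J.
After step 1: P = 973.4 kPa, V = 12.8 L, T = 462 K.
Step 2 (isobaric): W = PΔV = (973.4 kPa)(6.49 − 12.8 L) = -6142 J.
W_total = -12780 − 6142 = -18922 J.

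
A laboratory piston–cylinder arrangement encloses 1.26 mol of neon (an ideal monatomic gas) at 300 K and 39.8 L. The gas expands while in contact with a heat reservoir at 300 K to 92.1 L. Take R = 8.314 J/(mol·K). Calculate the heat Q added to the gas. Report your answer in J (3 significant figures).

Q ≈ 2640 J

Isothermal ⇒ ΔU = 0, so Q = W = nRT ln(V₂/V₁).
Q = (1.26)(8.314)(300) ln(92.1/39.8) = 3143 × 0.839 = 2637 J.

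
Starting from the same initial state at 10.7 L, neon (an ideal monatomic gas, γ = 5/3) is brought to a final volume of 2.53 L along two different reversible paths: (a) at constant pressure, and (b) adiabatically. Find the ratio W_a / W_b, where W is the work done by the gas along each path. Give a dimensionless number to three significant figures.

W_a / W_b ≈ 0.315

Path (a) isobaric: W = P₁(V₂ − V₁) → W_a/(P₁V₁) = -0.7636.
Path (b) adiabatic: W = P₁V₁(1 − (V₁/V₂)^(γ−1))/(γ−1) → W_b/(P₁V₁) = -2.423.
W_a / W_b = -0.7636 / -2.423 = 0.3151.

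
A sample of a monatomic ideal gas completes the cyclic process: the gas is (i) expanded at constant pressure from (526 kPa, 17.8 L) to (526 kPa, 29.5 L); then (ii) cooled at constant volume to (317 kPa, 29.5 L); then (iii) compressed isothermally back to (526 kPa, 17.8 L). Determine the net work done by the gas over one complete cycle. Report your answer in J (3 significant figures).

Leg (i): W = PΔV = (526)(29.5 − 17.8) = 6154 J.
Leg (ii): W = 0.
Leg (iii): W = PᵢVᵢ ln(V_f/Vᵢ) = (9352) ln(17.8/29.5) = -4724 J.
W_net = 6154 − 4724 = 1430 J.

W_net ≈ 1430 J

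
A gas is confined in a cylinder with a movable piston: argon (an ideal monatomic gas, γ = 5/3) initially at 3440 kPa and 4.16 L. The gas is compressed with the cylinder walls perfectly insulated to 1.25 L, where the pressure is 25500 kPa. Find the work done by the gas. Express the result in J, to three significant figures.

W ≈ -26300 J

Adiabatic: W = (P₁V₁ − P₂V₂)/(γ − 1) with γ = 5/3.
P₁V₁ = 14310 J, P₂V₂ = 31875 J.
W = (14310 − 31875) / 0.6667 = -26347 J.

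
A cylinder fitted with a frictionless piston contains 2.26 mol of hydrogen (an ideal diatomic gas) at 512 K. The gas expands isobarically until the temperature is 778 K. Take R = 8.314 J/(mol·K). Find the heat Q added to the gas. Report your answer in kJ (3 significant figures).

Q ≈ 17.5 kJ

Isobaric: W = nRΔT = (2.26)(8.314)(266) = 4998 J.
ΔU = nCᵥΔT with Cᵥ = 5R/2: ΔU = (2.26)(20.79)(266) = 12495 J.
Q = ΔU + W = 12495 + 4998 = 17493 J.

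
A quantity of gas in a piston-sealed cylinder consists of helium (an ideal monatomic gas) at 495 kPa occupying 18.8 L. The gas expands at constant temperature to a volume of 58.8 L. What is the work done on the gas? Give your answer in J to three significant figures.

Isothermal: W = nRT ln(V₂/V₁) = P₁V₁ ln(V₂/V₁).
P₁V₁ = (495 kPa)(18.8 L) = 9306 J.
W = 9306 × ln(58.8/18.8) = 9306 × 1.14
W_by_gas = 10611 J; work on gas = −W_by = -10611 J.

W ≈ -10600 J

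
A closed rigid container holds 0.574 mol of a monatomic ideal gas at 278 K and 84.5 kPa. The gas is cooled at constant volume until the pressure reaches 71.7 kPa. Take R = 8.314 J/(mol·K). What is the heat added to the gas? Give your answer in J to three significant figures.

Constant volume ⇒ W = 0, so Q = ΔU = nCᵥΔT with Cᵥ = 3R/2 = 12.47 J/(mol·K).
At constant V, T₂/T₁ = P₂/P₁ ⇒ ΔT = T₁(P₂/P₁ − 1) = 278·(71.7/84.5 − 1) = -42.11 K.
ΔU = (0.574)(12.47)(-42.11) = -301.4 J.

Q ≈ -301 J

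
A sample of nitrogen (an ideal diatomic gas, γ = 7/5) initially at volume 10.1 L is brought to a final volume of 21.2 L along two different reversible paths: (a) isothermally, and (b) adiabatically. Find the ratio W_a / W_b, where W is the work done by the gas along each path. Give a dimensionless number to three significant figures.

Path (a) isothermal: W = P₁V₁ ln(V₂/V₁) → W_a/(P₁V₁) = 0.7415.
Path (b) adiabatic: W = P₁V₁(1 − (V₁/V₂)^(γ−1))/(γ−1) → W_b/(P₁V₁) = 0.6416.
W_a / W_b = 0.7415 / 0.6416 = 1.156.

W_a / W_b ≈ 1.16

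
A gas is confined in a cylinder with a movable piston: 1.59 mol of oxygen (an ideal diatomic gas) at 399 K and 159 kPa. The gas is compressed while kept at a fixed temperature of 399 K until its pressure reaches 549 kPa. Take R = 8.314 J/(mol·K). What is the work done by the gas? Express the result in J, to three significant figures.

W ≈ -6540 J

Isothermal process: W = nRT ln(V₂/V₁) = nRT ln(P₁/P₂).
W = (1.59)(8.314)(399) × ln(159/549)
  = 5274 × ln(0.2896) = 5274 × -1.239
W_by_gas = -6536 J.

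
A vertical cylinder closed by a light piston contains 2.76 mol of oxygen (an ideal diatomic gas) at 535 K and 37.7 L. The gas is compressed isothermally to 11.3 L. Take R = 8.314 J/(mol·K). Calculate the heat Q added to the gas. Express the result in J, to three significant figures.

Isothermal ⇒ ΔU = 0, so Q = W = nRT ln(V₂/V₁).
Q = (2.76)(8.314)(535) ln(11.3/37.7) = 12276 × -1.205 = -14791 J.

Q ≈ -14800 J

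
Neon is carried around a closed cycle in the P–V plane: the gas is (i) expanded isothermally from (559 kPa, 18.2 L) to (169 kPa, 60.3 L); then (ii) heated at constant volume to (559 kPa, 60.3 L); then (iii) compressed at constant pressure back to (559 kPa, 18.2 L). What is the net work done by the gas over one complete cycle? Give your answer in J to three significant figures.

W_net ≈ -11300 J

Leg (i): W = PᵢVᵢ ln(V_f/Vᵢ) = (10174) ln(60.3/18.2) = 12187 J.
Leg (ii): W = 0.
Leg (iii): W = PΔV = (559)(18.2 − 60.3) = -23534 J.
W_net = 12187 − 23534 = -11347 J.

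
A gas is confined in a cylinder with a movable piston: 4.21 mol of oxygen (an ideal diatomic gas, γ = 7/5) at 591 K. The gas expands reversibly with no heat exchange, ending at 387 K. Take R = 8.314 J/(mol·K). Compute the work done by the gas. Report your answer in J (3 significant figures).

Adiabatic ⇒ Q = 0, so W_by = −ΔU = nCᵥ(T₁ − T₂).
Cᵥ = 5R/2 = 20.79 J/(mol·K).
W = (4.21)(20.79)(591 − 387) = 17851 J.

W ≈ 17900 J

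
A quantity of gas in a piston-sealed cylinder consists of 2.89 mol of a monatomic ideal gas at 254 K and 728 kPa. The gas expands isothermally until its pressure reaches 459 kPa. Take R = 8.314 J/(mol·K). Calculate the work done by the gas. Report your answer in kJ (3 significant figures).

Isothermal process: W = nRT ln(V₂/V₁) = nRT ln(P₁/P₂).
W = (2.89)(8.314)(254) × ln(728/459)
  = 6103 × ln(1.586) = 6103 × 0.4613
W_by_gas = 2815 J.

W ≈ 2.82 kJ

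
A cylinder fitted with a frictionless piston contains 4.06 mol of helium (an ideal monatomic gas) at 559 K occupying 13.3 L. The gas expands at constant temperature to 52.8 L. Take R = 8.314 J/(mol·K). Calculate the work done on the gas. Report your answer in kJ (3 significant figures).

W ≈ -26.0 kJ

Isothermal: W = nRT ln(V₂/V₁).
W = (4.06)(8.314)(559) × ln(52.8/13.3)
  = 18869 × 1.379
W_by_gas = 26016 J; work on gas = −W_by = -26016 J.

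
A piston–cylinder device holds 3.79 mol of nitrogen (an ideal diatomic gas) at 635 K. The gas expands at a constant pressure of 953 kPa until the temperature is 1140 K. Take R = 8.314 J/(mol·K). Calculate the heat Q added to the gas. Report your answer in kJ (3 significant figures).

Isobaric: W = nRΔT = (3.79)(8.314)(505) = 15913 J.
ΔU = nCᵥΔT with Cᵥ = 5R/2: ΔU = (3.79)(20.79)(505) = 39781 J.
Q = ΔU + W = 39781 + 15913 = 55694 J.

Q ≈ 55.7 kJ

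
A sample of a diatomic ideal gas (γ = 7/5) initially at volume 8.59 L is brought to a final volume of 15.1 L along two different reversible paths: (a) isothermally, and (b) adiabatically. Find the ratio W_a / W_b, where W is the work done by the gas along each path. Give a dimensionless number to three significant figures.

Path (a) isothermal: W = P₁V₁ ln(V₂/V₁) → W_a/(P₁V₁) = 0.5641.
Path (b) adiabatic: W = P₁V₁(1 − (V₁/V₂)^(γ−1))/(γ−1) → W_b/(P₁V₁) = 0.505.
W_a / W_b = 0.5641 / 0.505 = 1.117.

W_a / W_b ≈ 1.12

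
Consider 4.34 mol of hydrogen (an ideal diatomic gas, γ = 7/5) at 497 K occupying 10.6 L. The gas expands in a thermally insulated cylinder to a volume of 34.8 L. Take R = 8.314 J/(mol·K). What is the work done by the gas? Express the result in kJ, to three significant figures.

Adiabatic: TV^(γ−1) = const with γ = 7/5.
T₂ = T₁ (V₁/V₂)^(γ−1) = 497 × (10.6/34.8)^0.4 = 497 × 0.6216 = 308.9 K.
W_by = nCᵥ(T₁ − T₂) = (4.34)(20.79)(497 − 308.9) = 16966 J.

W ≈ 17.0 kJ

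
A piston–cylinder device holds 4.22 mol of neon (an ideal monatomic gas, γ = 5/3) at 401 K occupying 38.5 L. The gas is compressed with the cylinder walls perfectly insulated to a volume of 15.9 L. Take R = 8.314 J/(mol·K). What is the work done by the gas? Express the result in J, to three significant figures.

Adiabatic: TV^(γ−1) = const with γ = 5/3.
T₂ = T₁ (V₁/V₂)^(γ−1) = 401 × (38.5/15.9)^0.667 = 401 × 1.803 = 723.1 K.
W_by = nCᵥ(T₁ − T₂) = (4.22)(12.47)(401 − 723.1) = -16950 J.

W ≈ -17000 J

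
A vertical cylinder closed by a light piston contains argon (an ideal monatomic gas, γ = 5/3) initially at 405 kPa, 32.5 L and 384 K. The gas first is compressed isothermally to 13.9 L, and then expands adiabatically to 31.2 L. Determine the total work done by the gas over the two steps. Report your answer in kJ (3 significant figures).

W_total ≈ -2.95 kJ

Step 1 (isothermal): W = P₁V₁ ln(V₂/V₁) = (13162) ln(13.9/32.5) = -11180 J.
After step 1: P = 946.9 kPa, V = 13.9 L, T = 384 K.
Step 2 (adiabatic): W = (P₁V₁ − P₂V₂)/(γ−1) = (13162 − 7678)/0.667 = 8227 J.
W_total = -11180 + 8227 = -2953 J.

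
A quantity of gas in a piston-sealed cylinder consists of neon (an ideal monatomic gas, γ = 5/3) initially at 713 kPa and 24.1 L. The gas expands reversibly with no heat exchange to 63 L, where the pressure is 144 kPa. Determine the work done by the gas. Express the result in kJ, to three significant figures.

Adiabatic: W = (P₁V₁ − P₂V₂)/(γ − 1) with γ = 5/3.
P₁V₁ = 17183 J, P₂V₂ = 9072 J.
W = (17183 − 9072) / 0.6667 = 12167 J.

W ≈ 12.2 kJ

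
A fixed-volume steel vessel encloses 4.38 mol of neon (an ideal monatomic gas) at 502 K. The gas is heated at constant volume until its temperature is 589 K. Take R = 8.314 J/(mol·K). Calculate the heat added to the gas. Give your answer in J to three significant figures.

Constant volume ⇒ W = 0, so Q = ΔU = nCᵥΔT with Cᵥ = 3R/2 = 12.47 J/(mol·K).
ΔU = (4.38)(12.47)(589 − 502) = 4752 J.

Q ≈ 4750 J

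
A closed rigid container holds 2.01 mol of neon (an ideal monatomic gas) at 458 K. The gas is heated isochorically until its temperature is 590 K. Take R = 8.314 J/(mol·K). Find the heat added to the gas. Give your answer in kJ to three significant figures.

Constant volume ⇒ W = 0, so Q = ΔU = nCᵥΔT with Cᵥ = 3R/2 = 12.47 J/(mol·K).
ΔU = (2.01)(12.47)(590 − 458) = 3309 J.

Q ≈ 3.31 kJ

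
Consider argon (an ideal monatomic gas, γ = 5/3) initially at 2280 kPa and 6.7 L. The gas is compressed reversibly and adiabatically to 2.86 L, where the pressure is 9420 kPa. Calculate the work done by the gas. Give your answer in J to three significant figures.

W ≈ -17500 J

Adiabatic: W = (P₁V₁ − P₂V₂)/(γ − 1) with γ = 5/3.
P₁V₁ = 15276 J, P₂V₂ = 26941 J.
W = (15276 − 26941) / 0.6667 = -17498 J.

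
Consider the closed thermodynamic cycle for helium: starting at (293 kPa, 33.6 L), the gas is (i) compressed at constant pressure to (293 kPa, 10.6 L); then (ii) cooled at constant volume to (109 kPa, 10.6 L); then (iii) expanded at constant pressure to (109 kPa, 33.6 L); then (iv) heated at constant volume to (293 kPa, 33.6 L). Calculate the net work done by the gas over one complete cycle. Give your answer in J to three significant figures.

Constant-volume legs do no work.
W(i) = (293)(10.6 − 33.6) = -6739 J; W(iii) = (109)(33.6 − 10.6) = 2507 J.
W_net = -6739 + 2507 = -4232 J (the counter-clockwise enclosed area).

W_net ≈ -4230 J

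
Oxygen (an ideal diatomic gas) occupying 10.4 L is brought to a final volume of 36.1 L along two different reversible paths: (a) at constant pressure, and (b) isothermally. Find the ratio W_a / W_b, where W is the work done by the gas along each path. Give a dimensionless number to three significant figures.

W_a / W_b ≈ 1.99

Path (a) isobaric: W = P₁(V₂ − V₁) → W_a/(P₁V₁) = 2.471.
Path (b) isothermal: W = P₁V₁ ln(V₂/V₁) → W_b/(P₁V₁) = 1.244.
W_a / W_b = 2.471 / 1.244 = 1.986.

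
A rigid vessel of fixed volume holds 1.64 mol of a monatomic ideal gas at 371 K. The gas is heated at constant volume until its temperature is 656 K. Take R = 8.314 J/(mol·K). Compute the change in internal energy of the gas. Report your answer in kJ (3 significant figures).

ΔU ≈ 5.83 kJ

Constant volume ⇒ W = 0, so Q = ΔU = nCᵥΔT with Cᵥ = 3R/2 = 12.47 J/(mol·K).
ΔU = (1.64)(12.47)(656 − 371) = 5829 J.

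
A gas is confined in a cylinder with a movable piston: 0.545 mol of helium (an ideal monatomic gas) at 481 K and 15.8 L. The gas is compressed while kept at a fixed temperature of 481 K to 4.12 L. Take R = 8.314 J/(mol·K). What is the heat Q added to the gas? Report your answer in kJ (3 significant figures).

Q ≈ -2.93 kJ

Isothermal ⇒ ΔU = 0, so Q = W = nRT ln(V₂/V₁).
Q = (0.545)(8.314)(481) ln(4.12/15.8) = 2179 × -1.344 = -2930 J.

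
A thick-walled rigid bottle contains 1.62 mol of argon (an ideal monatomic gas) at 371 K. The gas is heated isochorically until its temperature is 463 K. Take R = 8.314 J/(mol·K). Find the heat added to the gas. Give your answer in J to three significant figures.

Q ≈ 1860 J

Constant volume ⇒ W = 0, so Q = ΔU = nCᵥΔT with Cᵥ = 3R/2 = 12.47 J/(mol·K).
ΔU = (1.62)(12.47)(463 − 371) = 1859 J.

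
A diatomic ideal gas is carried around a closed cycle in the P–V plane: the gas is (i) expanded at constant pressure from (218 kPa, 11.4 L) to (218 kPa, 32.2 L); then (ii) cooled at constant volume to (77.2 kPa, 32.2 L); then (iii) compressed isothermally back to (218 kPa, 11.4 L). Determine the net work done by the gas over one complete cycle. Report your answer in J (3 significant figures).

W_net ≈ 1950 J

Leg (i): W = PΔV = (218)(32.2 − 11.4) = 4534 J.
Leg (ii): W = 0.
Leg (iii): W = PᵢVᵢ ln(V_f/Vᵢ) = (2486) ln(11.4/32.2) = -2581 J.
W_net = 4534 − 2581 = 1953 J.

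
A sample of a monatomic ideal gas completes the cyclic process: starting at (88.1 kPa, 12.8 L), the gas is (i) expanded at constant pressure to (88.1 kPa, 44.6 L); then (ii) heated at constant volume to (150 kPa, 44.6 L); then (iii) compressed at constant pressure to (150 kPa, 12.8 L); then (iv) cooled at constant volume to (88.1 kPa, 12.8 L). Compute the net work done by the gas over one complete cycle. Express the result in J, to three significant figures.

W_net ≈ -1970 J

Constant-volume legs do no work.
W(i) = (88.1)(44.6 − 12.8) = 2802 J; W(iii) = (150)(12.8 − 44.6) = -4770 J.
W_net = 2802 − 4770 = -1968 J (the counter-clockwise enclosed area).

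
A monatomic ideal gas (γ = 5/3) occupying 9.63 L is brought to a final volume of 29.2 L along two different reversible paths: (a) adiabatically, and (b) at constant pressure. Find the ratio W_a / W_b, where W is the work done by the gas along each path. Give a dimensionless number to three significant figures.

Path (a) adiabatic: W = P₁V₁(1 − (V₁/V₂)^(γ−1))/(γ−1) → W_a/(P₁V₁) = 0.784.
Path (b) isobaric: W = P₁(V₂ − V₁) → W_b/(P₁V₁) = 2.032.
W_a / W_b = 0.784 / 2.032 = 0.3858.

W_a / W_b ≈ 0.386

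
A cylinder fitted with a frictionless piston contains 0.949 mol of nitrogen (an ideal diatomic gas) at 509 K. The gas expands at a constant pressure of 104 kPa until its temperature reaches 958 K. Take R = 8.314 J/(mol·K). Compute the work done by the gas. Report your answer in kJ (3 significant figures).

W ≈ 3.54 kJ

Isobaric: W = P ΔV = nR ΔT.
W = (0.949)(8.314)(958 − 509) = 3543 J.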